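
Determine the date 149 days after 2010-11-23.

Advancing 149 days from November 23, 2010.
November has 30 days, so 30 − 23 = 7 days remain after November 23, 2010; 149 − 7 = 142 left.
December 2010 has 31 days: 142 − 31 = 111 left.
January 2011 has 31 days: 111 − 31 = 80 left.
February 2011 has 28 days (2011 is not a leap year): 80 − 28 = 52 left.
March 2011 has 31 days: 52 − 31 = 21 left.
21 days into April 2011 → April 21, 2011.

April 21, 2011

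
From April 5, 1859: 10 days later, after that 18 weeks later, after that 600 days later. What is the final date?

April 10, 1861

Advancing 10 days from April 5, 1859:
April has 30 days; 5 + 10 = 15, still in April.
Counting forward 18 weeks (= 126 days) from April 15, 1859:
April has 30 days, so 30 − 15 = 15 days remain after April 15, 1859; 126 − 15 = 111 left.
May 1859 has 31 days: 111 − 31 = 80 left.
June 1859 has 30 days: 80 − 30 = 50 left.
July 1859 has 31 days: 50 − 31 = 19 left.
19 days into August 1859 → August 19, 1859.
Adding 600 days from August 19, 1859:
August has 31 days, so 31 − 19 = 12 days remain after August 19, 1859; 600 − 12 = 588 left.
September 1859 has 30 days: 588 − 30 = 558 left.
October 1859 has 31 days: 558 − 31 = 527 left.
November 1859 has 30 days: 527 − 30 = 497 left.
December 1859 has 31 days: 497 − 31 = 466 left.
January 1860 has 31 days: 466 − 31 = 435 left.
February 1860 has 29 days (1860 is a leap year): 435 − 29 = 406 left.
March 1860 has 31 days: 406 − 31 = 375 left.
April 1860 has 30 days: 375 − 30 = 345 left.
May 1860 has 31 days: 345 − 31 = 314 left.
June 1860 has 30 days: 314 − 30 = 284 left.
July 1860 has 31 days: 284 − 31 = 253 left.
August 1860 has 31 days: 253 − 31 = 222 left.
September 1860 has 30 days: 222 − 30 = 192 left.
October 1860 has 31 days: 192 − 31 = 161 left.
November 1860 has 30 days: 161 − 30 = 131 left.
December 1860 has 31 days: 131 − 31 = 100 left.
January 1861 has 31 days: 100 − 31 = 69 left.
February 1861 has 28 days (1861 is not a leap year): 69 − 28 = 41 left.
March 1861 has 31 days: 41 − 31 = 10 left.
10 days into April 1861 → April 10, 1861.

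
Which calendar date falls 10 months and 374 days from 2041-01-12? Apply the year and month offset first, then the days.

Counting forward 10 months and 374 days from January 12, 2041: first the month/year part, then the days.
month 1 + 10 = 11 → November 2041.
Day 12 is valid in November, giving November 12, 2041.
Now add 374 days from November 12, 2041.
November has 30 days, so 30 − 12 = 18 days remain after November 12, 2041; 374 − 18 = 356 left.
December 2041 has 31 days: 356 − 31 = 325 left.
January 2042 has 31 days: 325 − 31 = 294 left.
February 2042 has 28 days (2042 is not a leap year): 294 − 28 = 266 left.
March 2042 has 31 days: 266 − 31 = 235 left.
April 2042 has 30 days: 235 − 30 = 205 left.
May 2042 has 31 days: 205 − 31 = 174 left.
June 2042 has 30 days: 174 − 30 = 144 left.
July 2042 has 31 days: 144 − 31 = 113 left.
August 2042 has 31 days: 113 − 31 = 82 left.
September 2042 has 30 days: 82 − 30 = 52 left.
October 2042 has 31 days: 52 − 31 = 21 left.
21 days into November 2042 → November 21, 2042.

November 21, 2042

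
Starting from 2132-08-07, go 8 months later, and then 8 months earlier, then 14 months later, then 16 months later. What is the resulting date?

Counting forward 8 months from August 7, 2132:
month 8 + 8 = 16, which is month 4 of year 2133 → April 2133.
Day 7 is valid in April, giving April 7, 2133.
Going back 8 months from April 7, 2133:
month 4 − 8 = -4, which is month 8 of year 2132 → August 2132.
Day 7 is valid in August, giving August 7, 2132.
Adding 14 months from August 7, 2132:
month 8 + 14 = 22, which is month 10 of year 2133 → October 2133.
Day 7 is valid in October, giving October 7, 2133.
Counting forward 16 months from October 7, 2133:
month 10 + 16 = 26, which is month 2 of year 2135 → February 2135.
Day 7 is valid in February, giving February 7, 2135.

February 7, 2135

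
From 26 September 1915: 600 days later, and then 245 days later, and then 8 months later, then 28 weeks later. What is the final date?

Adding 600 days from September 26, 1915:
September has 30 days, so 30 − 26 = 4 days remain after September 26, 1915; 600 − 4 = 596 left.
October 1915 has 31 days: 596 − 31 = 565 left.
November 1915 has 30 days: 565 − 30 = 535 left.
December 1915 has 31 days: 535 − 31 = 504 left.
January 1916 has 31 days: 504 − 31 = 473 left.
February 1916 has 29 days (1916 is a leap year): 473 − 29 = 444 left.
March 1916 has 31 days: 444 − 31 = 413 left.
April 1916 has 30 days: 413 − 30 = 383 left.
May 1916 has 31 days: 383 − 31 = 352 left.
June 1916 has 30 days: 352 − 30 = 322 left.
July 1916 has 31 days: 322 − 31 = 291 left.
August 1916 has 31 days: 291 − 31 = 260 left.
September 1916 has 30 days: 260 − 30 = 230 left.
October 1916 has 31 days: 230 − 31 = 199 left.
November 1916 has 30 days: 199 − 30 = 169 left.
December 1916 has 31 days: 169 − 31 = 138 left.
January 1917 has 31 days: 138 − 31 = 107 left.
February 1917 has 28 days (1917 is not a leap year): 107 − 28 = 79 left.
March 1917 has 31 days: 79 − 31 = 48 left.
April 1917 has 30 days: 48 − 30 = 18 left.
18 days into May 1917 → May 18, 1917.
Counting forward 245 days from May 18, 1917:
May has 31 days, so 31 − 18 = 13 days remain after May 18, 1917; 245 − 13 = 232 left.
June 1917 has 30 days: 232 − 30 = 202 left.
July 1917 has 31 days: 202 − 31 = 171 left.
August 1917 has 31 days: 171 − 31 = 140 left.
September 1917 has 30 days: 140 − 30 = 110 left.
October 1917 has 31 days: 110 − 31 = 79 left.
November 1917 has 30 days: 79 − 30 = 49 left.
December 1917 has 31 days: 49 − 31 = 18 left.
18 days into January 1918 → January 18, 1918.
Counting forward 8 months from January 18, 1918:
month 1 + 8 = 9 → September 1918.
Day 18 is valid in September, giving September 18, 1918.
Counting forward 28 weeks (= 196 days) from September 18, 1918:
September has 30 days, so 30 − 18 = 12 days remain after September 18, 1918; 196 − 12 = 184 left.
October 1918 has 31 days: 184 − 31 = 153 left.
November 1918 has 30 days: 153 − 30 = 123 left.
December 1918 has 31 days: 123 − 31 = 92 left.
January 1919 has 31 days: 92 − 31 = 61 left.
February 1919 has 28 days (1919 is not a leap year): 61 − 28 = 33 left.
March 1919 has 31 days: 33 − 31 = 2 left.
2 days into April 1919 → April 2, 1919.

April 2, 1919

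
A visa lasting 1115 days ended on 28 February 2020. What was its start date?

February 8, 2017

Counting back 1115 days from February 28, 2020.
Going back 28 days from February 28, 2020 reaches the end of the previous month; 1115 − 28 = 1087 left.
January 2020 has 31 days: 1087 − 31 = 1056 left.
December 2019 has 31 days: 1056 − 31 = 1025 left.
November 2019 has 30 days: 1025 − 30 = 995 left.
October 2019 has 31 days: 995 − 31 = 964 left.
September 2019 has 30 days: 964 − 30 = 934 left.
August 2019 has 31 days: 934 − 31 = 903 left.
July 2019 has 31 days: 903 − 31 = 872 left.
June 2019 has 30 days: 872 − 30 = 842 left.
May 2019 has 31 days: 842 − 31 = 811 left.
April 2019 has 30 days: 811 − 30 = 781 left.
March 2019 has 31 days: 781 − 31 = 750 left.
February 2019 has 28 days (2019 is not a leap year): 750 − 28 = 722 left.
January 2019 has 31 days: 722 − 31 = 691 left.
December 2018 has 31 days: 691 − 31 = 660 left.
November 2018 has 30 days: 660 − 30 = 630 left.
October 2018 has 31 days: 630 − 31 = 599 left.
September 2018 has 30 days: 599 − 30 = 569 left.
August 2018 has 31 days: 569 − 31 = 538 left.
July 2018 has 31 days: 538 − 31 = 507 left.
June 2018 has 30 days: 507 − 30 = 477 left.
May 2018 has 31 days: 477 − 31 = 446 left.
April 2018 has 30 days: 446 − 30 = 416 left.
March 2018 has 31 days: 416 − 31 = 385 left.
February 2018 has 28 days (2018 is not a leap year): 385 − 28 = 357 left.
January 2018 has 31 days: 357 − 31 = 326 left.
December 2017 has 31 days: 326 − 31 = 295 left.
November 2017 has 30 days: 295 − 30 = 265 left.
October 2017 has 31 days: 265 − 31 = 234 left.
September 2017 has 30 days: 234 − 30 = 204 left.
August 2017 has 31 days: 204 − 31 = 173 left.
July 2017 has 31 days: 173 − 31 = 142 left.
June 2017 has 30 days: 142 − 30 = 112 left.
May 2017 has 31 days: 112 − 31 = 81 left.
April 2017 has 30 days: 81 − 30 = 51 left.
March 2017 has 31 days: 51 − 31 = 20 left.
February 2017 has 28 days; 28 − 20 = 8 → February 8, 2017.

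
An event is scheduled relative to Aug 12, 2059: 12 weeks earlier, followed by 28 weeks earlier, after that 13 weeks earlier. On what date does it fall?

August 6, 2058

Counting back 12 weeks (= 84 days) from August 12, 2059:
Going back 12 days from August 12, 2059 reaches the end of the previous month; 84 − 12 = 72 left.
July 2059 has 31 days: 72 − 31 = 41 left.
June 2059 has 30 days: 41 − 30 = 11 left.
May 2059 has 31 days; 31 − 11 = 20 → May 20, 2059.
Going back 28 weeks (= 196 days) from May 20, 2059:
Going back 20 days from May 20, 2059 reaches the end of the previous month; 196 − 20 = 176 left.
April 2059 has 30 days: 176 − 30 = 146 left.
March 2059 has 31 days: 146 − 31 = 115 left.
February 2059 has 28 days (2059 is not a leap year): 115 − 28 = 87 left.
January 2059 has 31 days: 87 − 31 = 56 left.
December 2058 has 31 days: 56 − 31 = 25 left.
November 2058 has 30 days; 30 − 25 = 5 → November 5, 2058.
Counting back 13 weeks (= 91 days) from November 5, 2058:
Going back 5 days from November 5, 2058 reaches the end of the previous month; 91 − 5 = 86 left.
October 2058 has 31 days: 86 − 31 = 55 left.
September 2058 has 30 days: 55 − 30 = 25 left.
August 2058 has 31 days; 31 − 25 = 6 → August 6, 2058.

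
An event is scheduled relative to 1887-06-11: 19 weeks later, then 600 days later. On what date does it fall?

Adding 19 weeks (= 133 days) from June 11, 1887:
June has 30 days, so 30 − 11 = 19 days remain after June 11, 1887; 133 − 19 = 114 left.
July 1887 has 31 days: 114 − 31 = 83 left.
August 1887 has 31 days: 83 − 31 = 52 left.
September 1887 has 30 days: 52 − 30 = 22 left.
22 days into October 1887 → October 22, 1887.
Advancing 600 days from October 22, 1887:
October has 31 days, so 31 − 22 = 9 days remain after October 22, 1887; 600 − 9 = 591 left.
November 1887 has 30 days: 591 − 30 = 561 left.
December 1887 has 31 days: 561 − 31 = 530 left.
January 1888 has 31 days: 530 − 31 = 499 left.
February 1888 has 29 days (1888 is a leap year): 499 − 29 = 470 left.
March 1888 has 31 days: 470 − 31 = 439 left.
April 1888 has 30 days: 439 − 30 = 409 left.
May 1888 has 31 days: 409 − 31 = 378 left.
June 1888 has 30 days: 378 − 30 = 348 left.
July 1888 has 31 days: 348 − 31 = 317 left.
August 1888 has 31 days: 317 − 31 = 286 left.
September 1888 has 30 days: 286 − 30 = 256 left.
October 1888 has 31 days: 256 − 31 = 225 left.
November 1888 has 30 days: 225 − 30 = 195 left.
December 1888 has 31 days: 195 − 31 = 164 left.
January 1889 has 31 days: 164 − 31 = 133 left.
February 1889 has 28 days (1889 is not a leap year): 133 − 28 = 105 left.
March 1889 has 31 days: 105 − 31 = 74 left.
April 1889 has 30 days: 74 − 30 = 44 left.
May 1889 has 31 days: 44 − 31 = 13 left.
13 days into June 1889 → June 13, 1889.

June 13, 1889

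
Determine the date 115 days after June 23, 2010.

Advancing 115 days from June 23, 2010.
June has 30 days, so 30 − 23 = 7 days remain after June 23, 2010; 115 − 7 = 108 left.
July 2010 has 31 days: 108 − 31 = 77 left.
August 2010 has 31 days: 77 − 31 = 46 left.
September 2010 has 30 days: 46 − 30 = 16 left.
16 days into October 2010 → October 16, 2010.

October 16, 2010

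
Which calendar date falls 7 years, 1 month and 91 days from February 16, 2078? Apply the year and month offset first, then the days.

Counting forward 7 years, 1 month and 91 days from February 16, 2078: first the month/year part, then the days.
+7 years → 2085; month 2 + 1 = 3 → March 2085.
Day 16 is valid in March, giving March 16, 2085.
Now add 91 days from March 16, 2085.
March has 31 days, so 31 − 16 = 15 days remain after March 16, 2085; 91 − 15 = 76 left.
April 2085 has 30 days: 76 − 30 = 46 left.
May 2085 has 31 days: 46 − 31 = 15 left.
15 days into June 2085 → June 15, 2085.

June 15, 2085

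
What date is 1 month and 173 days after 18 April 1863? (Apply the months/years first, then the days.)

Advancing 1 month and 173 days from April 18, 1863: first the month/year part, then the days.
month 4 + 1 = 5 → May 1863.
Day 18 is valid in May, giving May 18, 1863.
Now add 173 days from May 18, 1863.
May has 31 days, so 31 − 18 = 13 days remain after May 18, 1863; 173 − 13 = 160 left.
June 1863 has 30 days: 160 − 30 = 130 left.
July 1863 has 31 days: 130 − 31 = 99 left.
August 1863 has 31 days: 99 − 31 = 68 left.
September 1863 has 30 days: 68 − 30 = 38 left.
October 1863 has 31 days: 38 − 31 = 7 left.
7 days into November 1863 → November 7, 1863.

November 7, 1863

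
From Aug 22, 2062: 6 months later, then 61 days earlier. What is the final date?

Counting forward 6 months from August 22, 2062:
month 8 + 6 = 14, which is month 2 of year 2063 → February 2063.
Day 22 is valid in February, giving February 22, 2063.
Subtracting 61 days from February 22, 2063:
Going back 22 days from February 22, 2063 reaches the end of the previous month; 61 − 22 = 39 left.
January 2063 has 31 days: 39 − 31 = 8 left.
December 2062 has 31 days; 31 − 8 = 23 → December 23, 2062.

December 23, 2062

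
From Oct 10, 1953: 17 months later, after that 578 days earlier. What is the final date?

Adding 17 months from October 10, 1953:
month 10 + 17 = 27, which is month 3 of year 1955 → March 1955.
Day 10 is valid in March, giving March 10, 1955.
Going back 578 days from March 10, 1955:
Going back 10 days from March 10, 1955 reaches the end of the previous month; 578 − 10 = 568 left.
February 1955 has 28 days (1955 is not a leap year): 568 − 28 = 540 left.
January 1955 has 31 days: 540 − 31 = 509 left.
December 1954 has 31 days: 509 − 31 = 478 left.
November 1954 has 30 days: 478 − 30 = 448 left.
October 1954 has 31 days: 448 − 31 = 417 left.
September 1954 has 30 days: 417 − 30 = 387 left.
August 1954 has 31 days: 387 − 31 = 356 left.
July 1954 has 31 days: 356 − 31 = 325 left.
June 1954 has 30 days: 325 − 30 = 295 left.
May 1954 has 31 days: 295 − 31 = 264 left.
April 1954 has 30 days: 264 − 30 = 234 left.
March 1954 has 31 days: 234 − 31 = 203 left.
February 1954 has 28 days (1954 is not a leap year): 203 − 28 = 175 left.
January 1954 has 31 days: 175 − 31 = 144 left.
December 1953 has 31 days: 144 − 31 = 113 left.
November 1953 has 30 days: 113 − 30 = 83 left.
October 1953 has 31 days: 83 − 31 = 52 left.
September 1953 has 30 days: 52 − 30 = 22 left.
August 1953 has 31 days; 31 − 22 = 9 → August 9, 1953.

August 9, 1953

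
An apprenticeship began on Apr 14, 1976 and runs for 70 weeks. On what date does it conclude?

August 17, 1977

Advancing 70 weeks = 490 days from April 14, 1976.
April has 30 days, so 30 − 14 = 16 days remain after April 14, 1976; 490 − 16 = 474 left.
May 1976 has 31 days: 474 − 31 = 443 left.
June 1976 has 30 days: 443 − 30 = 413 left.
July 1976 has 31 days: 413 − 31 = 382 left.
August 1976 has 31 days: 382 − 31 = 351 left.
September 1976 has 30 days: 351 − 30 = 321 left.
October 1976 has 31 days: 321 − 31 = 290 left.
November 1976 has 30 days: 290 − 30 = 260 left.
December 1976 has 31 days: 260 − 31 = 229 left.
January 1977 has 31 days: 229 − 31 = 198 left.
February 1977 has 28 days (1977 is not a leap year): 198 − 28 = 170 left.
March 1977 has 31 days: 170 − 31 = 139 left.
April 1977 has 30 days: 139 − 30 = 109 left.
May 1977 has 31 days: 109 − 31 = 78 left.
June 1977 has 30 days: 78 − 30 = 48 left.
July 1977 has 31 days: 48 − 31 = 17 left.
17 days into August 1977 → August 17, 1977.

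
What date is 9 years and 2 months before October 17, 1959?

August 17, 1950

Counting back 9 years and 2 months from October 17, 1959.
-9 years → 1950; month 10 − 2 = 8 → August 1950.
Day 17 is valid in August, giving August 17, 1950.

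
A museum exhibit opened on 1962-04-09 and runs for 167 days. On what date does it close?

September 23, 1962

Adding 167 days from April 9, 1962.
April has 30 days, so 30 − 9 = 21 days remain after April 9, 1962; 167 − 21 = 146 left.
May 1962 has 31 days: 146 − 31 = 115 left.
June 1962 has 30 days: 115 − 30 = 85 left.
July 1962 has 31 days: 85 − 31 = 54 left.
August 1962 has 31 days: 54 − 31 = 23 left.
23 days into September 1962 → September 23, 1962.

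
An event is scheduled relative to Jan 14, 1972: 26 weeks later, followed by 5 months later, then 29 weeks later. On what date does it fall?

Advancing 26 weeks (= 182 days) from January 14, 1972:
January has 31 days, so 31 − 14 = 17 days remain after January 14, 1972; 182 − 17 = 165 left.
February 1972 has 29 days (1972 is a leap year): 165 − 29 = 136 left.
March 1972 has 31 days: 136 − 31 = 105 left.
April 1972 has 30 days: 105 − 30 = 75 left.
May 1972 has 31 days: 75 − 31 = 44 left.
June 1972 has 30 days: 44 − 30 = 14 left.
14 days into July 1972 → July 14, 1972.
Counting forward 5 months from July 14, 1972:
month 7 + 5 = 12 → December 1972.
Day 14 is valid in December, giving December 14, 1972.
Counting forward 29 weeks (= 203 days) from December 14, 1972:
December has 31 days, so 31 − 14 = 17 days remain after December 14, 1972; 203 − 17 = 186 left.
January 1973 has 31 days: 186 − 31 = 155 left.
February 1973 has 28 days (1973 is not a leap year): 155 − 28 = 127 left.
March 1973 has 31 days: 127 − 31 = 96 left.
April 1973 has 30 days: 96 − 30 = 66 left.
May 1973 has 31 days: 66 − 31 = 35 left.
June 1973 has 30 days: 35 − 30 = 5 left.
5 days into July 1973 → July 5, 1973.

July 5, 1973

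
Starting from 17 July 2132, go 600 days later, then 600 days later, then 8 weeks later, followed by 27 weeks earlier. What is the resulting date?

Adding 600 days from July 17, 2132:
July has 31 days, so 31 − 17 = 14 days remain after July 17, 2132; 600 − 14 = 586 left.
August 2132 has 31 days: 586 − 31 = 555 left.
September 2132 has 30 days: 555 − 30 = 525 left.
October 2132 has 31 days: 525 − 31 = 494 left.
November 2132 has 30 days: 494 − 30 = 464 left.
December 2132 has 31 days: 464 − 31 = 433 left.
January 2133 has 31 days: 433 − 31 = 402 left.
February 2133 has 28 days (2133 is not a leap year): 402 − 28 = 374 left.
March 2133 has 31 days: 374 − 31 = 343 left.
April 2133 has 30 days: 343 − 30 = 313 left.
May 2133 has 31 days: 313 − 31 = 282 left.
June 2133 has 30 days: 282 − 30 = 252 left.
July 2133 has 31 days: 252 − 31 = 221 left.
August 2133 has 31 days: 221 − 31 = 190 left.
September 2133 has 30 days: 190 − 30 = 160 left.
October 2133 has 31 days: 160 − 31 = 129 left.
November 2133 has 30 days: 129 − 30 = 99 left.
December 2133 has 31 days: 99 − 31 = 68 left.
January 2134 has 31 days: 68 − 31 = 37 left.
February 2134 has 28 days (2134 is not a leap year): 37 − 28 = 9 left.
9 days into March 2134 → March 9, 2134.
Adding 600 days from March 9, 2134:
March has 31 days, so 31 − 9 = 22 days remain after March 9, 2134; 600 − 22 = 578 left.
April 2134 has 30 days: 578 − 30 = 548 left.
May 2134 has 31 days: 548 − 31 = 517 left.
June 2134 has 30 days: 517 − 30 = 487 left.
July 2134 has 31 days: 487 − 31 = 456 left.
August 2134 has 31 days: 456 − 31 = 425 left.
September 2134 has 30 days: 425 − 30 = 395 left.
October 2134 has 31 days: 395 − 31 = 364 left.
November 2134 has 30 days: 364 − 30 = 334 left.
December 2134 has 31 days: 334 − 31 = 303 left.
January 2135 has 31 days: 303 − 31 = 272 left.
February 2135 has 28 days (2135 is not a leap year): 272 − 28 = 244 left.
March 2135 has 31 days: 244 − 31 = 213 left.
April 2135 has 30 days: 213 − 30 = 183 left.
May 2135 has 31 days: 183 − 31 = 152 left.
June 2135 has 30 days: 152 − 30 = 122 left.
July 2135 has 31 days: 122 − 31 = 91 left.
August 2135 has 31 days: 91 − 31 = 60 left.
September 2135 has 30 days: 60 − 30 = 30 left.
30 days into October 2135 → October 30, 2135.
Advancing 8 weeks (= 56 days) from October 30, 2135:
October has 31 days, so 31 − 30 = 1 day remains after October 30, 2135; 56 − 1 = 55 left.
November 2135 has 30 days: 55 − 30 = 25 left.
25 days into December 2135 → December 25, 2135.
Going back 27 weeks (= 189 days) from December 25, 2135:
Going back 25 days from December 25, 2135 reaches the end of the previous month; 189 − 25 = 164 left.
November 2135 has 30 days: 164 − 30 = 134 left.
October 2135 has 31 days: 134 − 31 = 103 left.
September 2135 has 30 days: 103 − 30 = 73 left.
August 2135 has 31 days: 73 − 31 = 42 left.
July 2135 has 31 days: 42 − 31 = 11 left.
June 2135 has 30 days; 30 − 11 = 19 → June 19, 2135.

June 19, 2135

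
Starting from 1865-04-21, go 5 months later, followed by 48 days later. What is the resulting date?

Advancing 5 months from April 21, 1865:
month 4 + 5 = 9 → September 1865.
Day 21 is valid in September, giving September 21, 1865.
Adding 48 days from September 21, 1865:
September has 30 days, so 30 − 21 = 9 days remain after September 21, 1865; 48 − 9 = 39 left.
October 1865 has 31 days: 39 − 31 = 8 left.
8 days into November 1865 → November 8, 1865.

November 8, 1865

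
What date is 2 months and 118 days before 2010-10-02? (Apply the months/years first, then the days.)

April 6, 2010

Subtracting 2 months and 118 days from October 2, 2010: first the month/year part, then the days.
month 10 − 2 = 8 → August 2010.
Day 2 is valid in August, giving August 2, 2010.
Now subtract 118 days from August 2, 2010.
Going back 2 days from August 2, 2010 reaches the end of the previous month; 118 − 2 = 116 left.
July 2010 has 31 days: 116 − 31 = 85 left.
June 2010 has 30 days: 85 − 30 = 55 left.
May 2010 has 31 days: 55 − 31 = 24 left.
April 2010 has 30 days; 30 − 24 = 6 → April 6, 2010.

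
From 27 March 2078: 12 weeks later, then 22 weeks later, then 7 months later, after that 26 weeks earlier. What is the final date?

Advancing 12 weeks (= 84 days) from March 27, 2078:
March has 31 days, so 31 − 27 = 4 days remain after March 27, 2078; 84 − 4 = 80 left.
April 2078 has 30 days: 80 − 30 = 50 left.
May 2078 has 31 days: 50 − 31 = 19 left.
19 days into June 2078 → June 19, 2078.
Advancing 22 weeks (= 154 days) from June 19, 2078:
June has 30 days, so 30 − 19 = 11 days remain after June 19, 2078; 154 − 11 = 143 left.
July 2078 has 31 days: 143 − 31 = 112 left.
August 2078 has 31 days: 112 − 31 = 81 left.
September 2078 has 30 days: 81 − 30 = 51 left.
October 2078 has 31 days: 51 − 31 = 20 left.
20 days into November 2078 → November 20, 2078.
Advancing 7 months from November 20, 2078:
month 11 + 7 = 18, which is month 6 of year 2079 → June 2079.
Day 20 is valid in June, giving June 20, 2079.
Going back 26 weeks (= 182 days) from June 20, 2079:
Going back 20 days from June 20, 2079 reaches the end of the previous month; 182 − 20 = 162 left.
May 2079 has 31 days: 162 − 31 = 131 left.
April 2079 has 30 days: 131 − 30 = 101 left.
March 2079 has 31 days: 101 − 31 = 70 left.
February 2079 has 28 days (2079 is not a leap year): 70 − 28 = 42 left.
January 2079 has 31 days: 42 − 31 = 11 left.
December 2078 has 31 days; 31 − 11 = 20 → December 20, 2078.

December 20, 2078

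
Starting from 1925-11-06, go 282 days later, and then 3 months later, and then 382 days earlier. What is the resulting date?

Adding 282 days from November 6, 1925:
November has 30 days, so 30 − 6 = 24 days remain after November 6, 1925; 282 − 24 = 258 left.
December 1925 has 31 days: 258 − 31 = 227 left.
January 1926 has 31 days: 227 − 31 = 196 left.
February 1926 has 28 days (1926 is not a leap year): 196 − 28 = 168 left.
March 1926 has 31 days: 168 − 31 = 137 left.
April 1926 has 30 days: 137 − 30 = 107 left.
May 1926 has 31 days: 107 − 31 = 76 left.
June 1926 has 30 days: 76 − 30 = 46 left.
July 1926 has 31 days: 46 − 31 = 15 left.
15 days into August 1926 → August 15, 1926.
Advancing 3 months from August 15, 1926:
month 8 + 3 = 11 → November 1926.
Day 15 is valid in November, giving November 15, 1926.
Subtracting 382 days from November 15, 1926:
Going back 15 days from November 15, 1926 reaches the end of the previous month; 382 − 15 = 367 left.
October 1926 has 31 days: 367 − 31 = 336 left.
September 1926 has 30 days: 336 − 30 = 306 left.
August 1926 has 31 days: 306 − 31 = 275 left.
July 1926 has 31 days: 275 − 31 = 244 left.
June 1926 has 30 days: 244 − 30 = 214 left.
May 1926 has 31 days: 214 − 31 = 183 left.
April 1926 has 30 days: 183 − 30 = 153 left.
March 1926 has 31 days: 153 − 31 = 122 left.
February 1926 has 28 days (1926 is not a leap year): 122 − 28 = 94 left.
January 1926 has 31 days: 94 − 31 = 63 left.
December 1925 has 31 days: 63 − 31 = 32 left.
November 1925 has 30 days: 32 − 30 = 2 left.
October 1925 has 31 days; 31 − 2 = 29 → October 29, 1925.

October 29, 1925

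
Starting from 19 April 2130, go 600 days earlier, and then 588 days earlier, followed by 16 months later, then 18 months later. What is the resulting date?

Going back 600 days from April 19, 2130:
Going back 19 days from April 19, 2130 reaches the end of the previous month; 600 − 19 = 581 left.
March 2130 has 31 days: 581 − 31 = 550 left.
February 2130 has 28 days (2130 is not a leap year): 550 − 28 = 522 left.
January 2130 has 31 days: 522 − 31 = 491 left.
December 2129 has 31 days: 491 − 31 = 460 left.
November 2129 has 30 days: 460 − 30 = 430 left.
October 2129 has 31 days: 430 − 31 = 399 left.
September 2129 has 30 days: 399 − 30 = 369 left.
August 2129 has 31 days: 369 − 31 = 338 left.
July 2129 has 31 days: 338 − 31 = 307 left.
June 2129 has 30 days: 307 − 30 = 277 left.
May 2129 has 31 days: 277 − 31 = 246 left.
April 2129 has 30 days: 246 − 30 = 216 left.
March 2129 has 31 days: 216 − 31 = 185 left.
February 2129 has 28 days (2129 is not a leap year): 185 − 28 = 157 left.
January 2129 has 31 days: 157 − 31 = 126 left.
December 2128 has 31 days: 126 − 31 = 95 left.
November 2128 has 30 days: 95 − 30 = 65 left.
October 2128 has 31 days: 65 − 31 = 34 left.
September 2128 has 30 days: 34 − 30 = 4 left.
August 2128 has 31 days; 31 − 4 = 27 → August 27, 2128.
Subtracting 588 days from August 27, 2128:
Going back 27 days from August 27, 2128 reaches the end of the previous month; 588 − 27 = 561 left.
July 2128 has 31 days: 561 − 31 = 530 left.
June 2128 has 30 days: 530 − 30 = 500 left.
May 2128 has 31 days: 500 − 31 = 469 left.
April 2128 has 30 days: 469 − 30 = 439 left.
March 2128 has 31 days: 439 − 31 = 408 left.
February 2128 has 29 days (2128 is a leap year): 408 − 29 = 379 left.
January 2128 has 31 days: 379 − 31 = 348 left.
December 2127 has 31 days: 348 − 31 = 317 left.
November 2127 has 30 days: 317 − 30 = 287 left.
October 2127 has 31 days: 287 − 31 = 256 left.
September 2127 has 30 days: 256 − 30 = 226 left.
August 2127 has 31 days: 226 − 31 = 195 left.
July 2127 has 31 days: 195 − 31 = 164 left.
June 2127 has 30 days: 164 − 30 = 134 left.
May 2127 has 31 days: 134 − 31 = 103 left.
April 2127 has 30 days: 103 − 30 = 73 left.
March 2127 has 31 days: 73 − 31 = 42 left.
February 2127 has 28 days (2127 is not a leap year): 42 − 28 = 14 left.
January 2127 has 31 days; 31 − 14 = 17 → January 17, 2127.
Counting forward 16 months from January 17, 2127:
month 1 + 16 = 17, which is month 5 of year 2128 → May 2128.
Day 17 is valid in May, giving May 17, 2128.
Adding 18 months from May 17, 2128:
month 5 + 18 = 23, which is month 11 of year 2129 → November 2129.
Day 17 is valid in November, giving November 17, 2129.

November 17, 2129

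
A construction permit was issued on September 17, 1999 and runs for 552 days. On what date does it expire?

March 22, 2001

Advancing 552 days from September 17, 1999.
September has 30 days, so 30 − 17 = 13 days remain after September 17, 1999; 552 − 13 = 539 left.
October 1999 has 31 days: 539 − 31 = 508 left.
November 1999 has 30 days: 508 − 30 = 478 left.
December 1999 has 31 days: 478 − 31 = 447 left.
January 2000 has 31 days: 447 − 31 = 416 left.
February 2000 has 29 days (2000 is a leap year (divisible by 400)): 416 − 29 = 387 left.
March 2000 has 31 days: 387 − 31 = 356 left.
April 2000 has 30 days: 356 − 30 = 326 left.
May 2000 has 31 days: 326 − 31 = 295 left.
June 2000 has 30 days: 295 − 30 = 265 left.
July 2000 has 31 days: 265 − 31 = 234 left.
August 2000 has 31 days: 234 − 31 = 203 left.
September 2000 has 30 days: 203 − 30 = 173 left.
October 2000 has 31 days: 173 − 31 = 142 left.
November 2000 has 30 days: 142 − 30 = 112 left.
December 2000 has 31 days: 112 − 31 = 81 left.
January 2001 has 31 days: 81 − 31 = 50 left.
February 2001 has 28 days (2001 is not a leap year): 50 − 28 = 22 left.
22 days into March 2001 → March 22, 2001.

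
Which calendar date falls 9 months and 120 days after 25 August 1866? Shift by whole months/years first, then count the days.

Advancing 9 months and 120 days from August 25, 1866: first the month/year part, then the days.
month 8 + 9 = 17, which is month 5 of year 1867 → May 1867.
Day 25 is valid in May, giving May 25, 1867.
Now add 120 days from May 25, 1867.
May has 31 days, so 31 − 25 = 6 days remain after May 25, 1867; 120 − 6 = 114 left.
June 1867 has 30 days: 114 − 30 = 84 left.
July 1867 has 31 days: 84 − 31 = 53 left.
August 1867 has 31 days: 53 − 31 = 22 left.
22 days into September 1867 → September 22, 1867.

September 22, 1867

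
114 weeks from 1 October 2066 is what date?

December 7, 2068

Counting forward 114 weeks = 798 days from October 1, 2066.
October has 31 days, so 31 − 1 = 30 days remain after October 1, 2066; 798 − 30 = 768 left.
November 2066 has 30 days: 768 − 30 = 738 left.
December 2066 has 31 days: 738 − 31 = 707 left.
January 2067 has 31 days: 707 − 31 = 676 left.
February 2067 has 28 days (2067 is not a leap year): 676 − 28 = 648 left.
March 2067 has 31 days: 648 − 31 = 617 left.
April 2067 has 30 days: 617 − 30 = 587 left.
May 2067 has 31 days: 587 − 31 = 556 left.
June 2067 has 30 days: 556 − 30 = 526 left.
July 2067 has 31 days: 526 − 31 = 495 left.
August 2067 has 31 days: 495 − 31 = 464 left.
September 2067 has 30 days: 464 − 30 = 434 left.
October 2067 has 31 days: 434 − 31 = 403 left.
November 2067 has 30 days: 403 − 30 = 373 left.
December 2067 has 31 days: 373 − 31 = 342 left.
January 2068 has 31 days: 342 − 31 = 311 left.
February 2068 has 29 days (2068 is a leap year): 311 − 29 = 282 left.
March 2068 has 31 days: 282 − 31 = 251 left.
April 2068 has 30 days: 251 − 30 = 221 left.
May 2068 has 31 days: 221 − 31 = 190 left.
June 2068 has 30 days: 190 − 30 = 160 left.
July 2068 has 31 days: 160 − 31 = 129 left.
August 2068 has 31 days: 129 − 31 = 98 left.
September 2068 has 30 days: 98 − 30 = 68 left.
October 2068 has 31 days: 68 − 31 = 37 left.
November 2068 has 30 days: 37 − 30 = 7 left.
7 days into December 2068 → December 7, 2068.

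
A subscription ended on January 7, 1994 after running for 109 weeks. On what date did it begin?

Counting back 109 weeks = 763 days from January 7, 1994.
Going back 7 days from January 7, 1994 reaches the end of the previous month; 763 − 7 = 756 left.
December 1993 has 31 days: 756 − 31 = 725 left.
November 1993 has 30 days: 725 − 30 = 695 left.
October 1993 has 31 days: 695 − 31 = 664 left.
September 1993 has 30 days: 664 − 30 = 634 left.
August 1993 has 31 days: 634 − 31 = 603 left.
July 1993 has 31 days: 603 − 31 = 572 left.
June 1993 has 30 days: 572 − 30 = 542 left.
May 1993 has 31 days: 542 − 31 = 511 left.
April 1993 has 30 days: 511 − 30 = 481 left.
March 1993 has 31 days: 481 − 31 = 450 left.
February 1993 has 28 days (1993 is not a leap year): 450 − 28 = 422 left.
January 1993 has 31 days: 422 − 31 = 391 left.
December 1992 has 31 days: 391 − 31 = 360 left.
November 1992 has 30 days: 360 − 30 = 330 left.
October 1992 has 31 days: 330 − 31 = 299 left.
September 1992 has 30 days: 299 − 30 = 269 left.
August 1992 has 31 days: 269 − 31 = 238 left.
July 1992 has 31 days: 238 − 31 = 207 left.
June 1992 has 30 days: 207 − 30 = 177 left.
May 1992 has 31 days: 177 − 31 = 146 left.
April 1992 has 30 days: 146 − 30 = 116 left.
March 1992 has 31 days: 116 − 31 = 85 left.
February 1992 has 29 days (1992 is a leap year): 85 − 29 = 56 left.
January 1992 has 31 days: 56 − 31 = 25 left.
December 1991 has 31 days; 31 − 25 = 6 → December 6, 1991.

December 6, 1991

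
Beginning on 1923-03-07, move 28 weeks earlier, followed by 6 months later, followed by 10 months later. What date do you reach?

Going back 28 weeks (= 196 days) from March 7, 1923:
Going back 7 days from March 7, 1923 reaches the end of the previous month; 196 − 7 = 189 left.
February 1923 has 28 days (1923 is not a leap year): 189 − 28 = 161 left.
January 1923 has 31 days: 161 − 31 = 130 left.
December 1922 has 31 days: 130 − 31 = 99 left.
November 1922 has 30 days: 99 − 30 = 69 left.
October 1922 has 31 days: 69 − 31 = 38 left.
September 1922 has 30 days: 38 − 30 = 8 left.
August 1922 has 31 days; 31 − 8 = 23 → August 23, 1922.
Adding 6 months from August 23, 1922:
month 8 + 6 = 14, which is month 2 of year 1923 → February 1923.
Day 23 is valid in February, giving February 23, 1923.
Counting forward 10 months from February 23, 1923:
month 2 + 10 = 12 → December 1923.
Day 23 is valid in December, giving December 23, 1923.

December 23, 1923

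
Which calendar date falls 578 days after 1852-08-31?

April 1, 1854

Adding 578 days from August 31, 1852.
August has 31 days, so 31 − 31 = 0 days remain after August 31, 1852; 578 − 0 = 578 left.
September 1852 has 30 days: 578 − 30 = 548 left.
October 1852 has 31 days: 548 − 31 = 517 left.
November 1852 has 30 days: 517 − 30 = 487 left.
December 1852 has 31 days: 487 − 31 = 456 left.
January 1853 has 31 days: 456 − 31 = 425 left.
February 1853 has 28 days (1853 is not a leap year): 425 − 28 = 397 left.
March 1853 has 31 days: 397 − 31 = 366 left.
April 1853 has 30 days: 366 − 30 = 336 left.
May 1853 has 31 days: 336 − 31 = 305 left.
June 1853 has 30 days: 305 − 30 = 275 left.
July 1853 has 31 days: 275 − 31 = 244 left.
August 1853 has 31 days: 244 − 31 = 213 left.
September 1853 has 30 days: 213 − 30 = 183 left.
October 1853 has 31 days: 183 − 31 = 152 left.
November 1853 has 30 days: 152 − 30 = 122 left.
December 1853 has 31 days: 122 − 31 = 91 left.
January 1854 has 31 days: 91 − 31 = 60 left.
February 1854 has 28 days (1854 is not a leap year): 60 − 28 = 32 left.
March 1854 has 31 days: 32 − 31 = 1 left.
1 day into April 1854 → April 1, 1854.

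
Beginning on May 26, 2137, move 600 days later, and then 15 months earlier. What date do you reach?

October 16, 2137

Adding 600 days from May 26, 2137:
May has 31 days, so 31 − 26 = 5 days remain after May 26, 2137; 600 − 5 = 595 left.
June 2137 has 30 days: 595 − 30 = 565 left.
July 2137 has 31 days: 565 − 31 = 534 left.
August 2137 has 31 days: 534 − 31 = 503 left.
September 2137 has 30 days: 503 − 30 = 473 left.
October 2137 has 31 days: 473 − 31 = 442 left.
November 2137 has 30 days: 442 − 30 = 412 left.
December 2137 has 31 days: 412 − 31 = 381 left.
January 2138 has 31 days: 381 − 31 = 350 left.
February 2138 has 28 days (2138 is not a leap year): 350 − 28 = 322 left.
March 2138 has 31 days: 322 − 31 = 291 left.
April 2138 has 30 days: 291 − 30 = 261 left.
May 2138 has 31 days: 261 − 31 = 230 left.
June 2138 has 30 days: 230 − 30 = 200 left.
July 2138 has 31 days: 200 − 31 = 169 left.
August 2138 has 31 days: 169 − 31 = 138 left.
September 2138 has 30 days: 138 − 30 = 108 left.
October 2138 has 31 days: 108 − 31 = 77 left.
November 2138 has 30 days: 77 − 30 = 47 left.
December 2138 has 31 days: 47 − 31 = 16 left.
16 days into January 2139 → January 16, 2139.
Subtracting 15 months from January 16, 2139:
month 1 − 15 = -14, which is month 10 of year 2137 → October 2137.
Day 16 is valid in October, giving October 16, 2137.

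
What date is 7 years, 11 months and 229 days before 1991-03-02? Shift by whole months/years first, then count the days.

Subtracting 7 years, 11 months and 229 days from March 2, 1991: first the month/year part, then the days.
-7 years → 1984; month 3 − 11 = -8, which is month 4 of year 1983 → April 1983.
Day 2 is valid in April, giving April 2, 1983.
Now subtract 229 days from April 2, 1983.
Going back 2 days from April 2, 1983 reaches the end of the previous month; 229 − 2 = 227 left.
March 1983 has 31 days: 227 − 31 = 196 left.
February 1983 has 28 days (1983 is not a leap year): 196 − 28 = 168 left.
January 1983 has 31 days: 168 − 31 = 137 left.
December 1982 has 31 days: 137 − 31 = 106 left.
November 1982 has 30 days: 106 − 30 = 76 left.
October 1982 has 31 days: 76 − 31 = 45 left.
September 1982 has 30 days: 45 − 30 = 15 left.
August 1982 has 31 days; 31 − 15 = 16 → August 16, 1982.

August 16, 1982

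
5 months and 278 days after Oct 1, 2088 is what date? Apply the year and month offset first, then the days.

December 4, 2089

Advancing 5 months and 278 days from October 1, 2088: first the month/year part, then the days.
month 10 + 5 = 15, which is month 3 of year 2089 → March 2089.
Day 1 is valid in March, giving March 1, 2089.
Now add 278 days from March 1, 2089.
March has 31 days, so 31 − 1 = 30 days remain after March 1, 2089; 278 − 30 = 248 left.
April 2089 has 30 days: 248 − 30 = 218 left.
May 2089 has 31 days: 218 − 31 = 187 left.
June 2089 has 30 days: 187 − 30 = 157 left.
July 2089 has 31 days: 157 − 31 = 126 left.
August 2089 has 31 days: 126 − 31 = 95 left.
September 2089 has 30 days: 95 − 30 = 65 left.
October 2089 has 31 days: 65 − 31 = 34 left.
November 2089 has 30 days: 34 − 30 = 4 left.
4 days into December 2089 → December 4, 2089.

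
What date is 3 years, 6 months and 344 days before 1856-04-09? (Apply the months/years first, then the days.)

Subtracting 3 years, 6 months and 344 days from April 9, 1856: first the month/year part, then the days.
-3 years → 1853; month 4 − 6 = -2, which is month 10 of year 1852 → October 1852.
Day 9 is valid in October, giving October 9, 1852.
Now subtract 344 days from October 9, 1852.
Going back 9 days from October 9, 1852 reaches the end of the previous month; 344 − 9 = 335 left.
September 1852 has 30 days: 335 − 30 = 305 left.
August 1852 has 31 days: 305 − 31 = 274 left.
July 1852 has 31 days: 274 − 31 = 243 left.
June 1852 has 30 days: 243 − 30 = 213 left.
May 1852 has 31 days: 213 − 31 = 182 left.
April 1852 has 30 days: 182 − 30 = 152 left.
March 1852 has 31 days: 152 − 31 = 121 left.
February 1852 has 29 days (1852 is a leap year): 121 − 29 = 92 left.
January 1852 has 31 days: 92 − 31 = 61 left.
December 1851 has 31 days: 61 − 31 = 30 left.
November 1851 has 30 days: 30 − 30 = 0 left.
October 1851 has 31 days; 31 − 0 = 31 → October 31, 1851.

October 31, 1851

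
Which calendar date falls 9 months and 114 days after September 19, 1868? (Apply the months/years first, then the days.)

October 11, 1869

Adding 9 months and 114 days from September 19, 1868: first the month/year part, then the days.
month 9 + 9 = 18, which is month 6 of year 1869 → June 1869.
Day 19 is valid in June, giving June 19, 1869.
Now add 114 days from June 19, 1869.
June has 30 days, so 30 − 19 = 11 days remain after June 19, 1869; 114 − 11 = 103 left.
July 1869 has 31 days: 103 − 31 = 72 left.
August 1869 has 31 days: 72 − 31 = 41 left.
September 1869 has 30 days: 41 − 30 = 11 left.
11 days into October 1869 → October 11, 1869.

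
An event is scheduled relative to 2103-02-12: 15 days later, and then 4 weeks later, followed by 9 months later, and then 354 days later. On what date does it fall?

Adding 15 days from February 12, 2103:
February has 28 days; 12 + 15 = 27, still in February.
Counting forward 4 weeks (= 28 days) from February 27, 2103:
February has 28 days, so 28 − 27 = 1 day remains after February 27, 2103; 28 − 1 = 27 left.
27 days into March 2103 → March 27, 2103.
Counting forward 9 months from March 27, 2103:
month 3 + 9 = 12 → December 2103.
Day 27 is valid in December, giving December 27, 2103.
Advancing 354 days from December 27, 2103:
December has 31 days, so 31 − 27 = 4 days remain after December 27, 2103; 354 − 4 = 350 left.
January 2104 has 31 days: 350 − 31 = 319 left.
February 2104 has 29 days (2104 is a leap year): 319 − 29 = 290 left.
March 2104 has 31 days: 290 − 31 = 259 left.
April 2104 has 30 days: 259 − 30 = 229 left.
May 2104 has 31 days: 229 − 31 = 198 left.
June 2104 has 30 days: 198 − 30 = 168 left.
July 2104 has 31 days: 168 − 31 = 137 left.
August 2104 has 31 days: 137 − 31 = 106 left.
September 2104 has 30 days: 106 − 30 = 76 left.
October 2104 has 31 days: 76 − 31 = 45 left.
November 2104 has 30 days: 45 − 30 = 15 left.
15 days into December 2104 → December 15, 2104.

December 15, 2104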